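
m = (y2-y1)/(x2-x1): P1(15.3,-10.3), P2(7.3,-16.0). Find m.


dy = -16.0 + 10.3 = -5.7
dx = 7.3 - 15.3 = -8.0
m = -5.7/(-8.0) = 0.7125

m = 0.7125


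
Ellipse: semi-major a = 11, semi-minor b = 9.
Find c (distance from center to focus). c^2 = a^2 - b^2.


c^2 = 11^2 - 9^2 = 121 - 81 = 40
c = sqrt(40) = 6.3246

c = 6.3246


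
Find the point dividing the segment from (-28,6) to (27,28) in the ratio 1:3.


Px = (1*27 + 3*(-28))/4 = -57/4 = -14.2500
Py = (1*28 + 3*6)/4 = 46/4 = 11.5000

P = (-14.2500, 11.5000)


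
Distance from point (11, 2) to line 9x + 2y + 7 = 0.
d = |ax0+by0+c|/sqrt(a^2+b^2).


|9*11 + 2*2 + 7| = |110| = 110
sqrt(81 + 4) = sqrt(85) = 9.2195
d = 110/sqrt(85) = 11.9312

11.9312


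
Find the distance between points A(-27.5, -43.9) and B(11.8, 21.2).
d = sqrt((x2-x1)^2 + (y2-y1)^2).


dx = 11.8 + 27.5 = 39.3
dy = 21.2 + 43.9 = 65.1
d = sqrt(1544.49 + 4238.01) = sqrt(5782.5) = 76.0428

76.0428


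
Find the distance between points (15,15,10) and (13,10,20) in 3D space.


dx=-2, dy=-5, dz=10
d = sqrt(4+25+100) = sqrt(129) = 11.3578

11.3578


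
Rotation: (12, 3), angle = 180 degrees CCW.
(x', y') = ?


cos(180) = -1, sin(180) = 0
x' = 12*(-1) - 3*0 = -12
y' = 12*0 + 3*(-1) = -3

(-12, -3)


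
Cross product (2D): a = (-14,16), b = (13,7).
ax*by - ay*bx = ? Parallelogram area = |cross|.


cross = -14*7 - 16*13 = -98 - 208 = -306
Parallelogram area = |-306| = 306

cross = -306, parallelogram area = 306


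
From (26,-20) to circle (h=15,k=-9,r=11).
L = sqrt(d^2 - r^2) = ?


d = sqrt((26-15)^2 + (-20+ 9)^2) = sqrt(121+121) = 15.5563
L = sqrt(242.0000 - 121) = sqrt(121.0000) = 11.0000

11.0000


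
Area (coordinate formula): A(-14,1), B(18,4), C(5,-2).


-14*(4+ 2) = -84
18*(-2-1) = -54
5*(1-4) = -15
sum = -153
Area = |-153|/2 = 76.5000

76.5000 sq units


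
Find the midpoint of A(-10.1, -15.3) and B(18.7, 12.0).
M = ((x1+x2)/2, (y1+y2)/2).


Mx = (-10.1 + 18.7)/2 = 8.6/2 = 4.3000
My = (-15.3 + 12.0)/2 = -3.3/2 = -1.6500

(4.3000, -1.6500)


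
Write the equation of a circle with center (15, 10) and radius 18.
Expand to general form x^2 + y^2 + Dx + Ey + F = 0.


(x-15)^2 + (y-10)^2 = 18^2
D = -2h = -30, E = -2k = -20
F = h^2+k^2-r^2 = 225+100-324 = 1

x^2 + y^2 - 30x - 20y + 1 = 0


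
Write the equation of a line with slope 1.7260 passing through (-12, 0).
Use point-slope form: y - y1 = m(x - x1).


y - 0 = 1.7260(x + 12)
y = 1.7260x + 0 - 1.7260*(-12)
y = 1.7260x + 20.7120

y = 1.7260x + 20.7120


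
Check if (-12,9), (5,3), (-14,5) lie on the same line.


-12*(3-5) + 5*(5-9) - 14*(9-3)
= 24 - 20 - 84 = -80

No, not collinear (determinant = -80)


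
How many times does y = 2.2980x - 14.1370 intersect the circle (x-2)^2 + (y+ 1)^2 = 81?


Substitute y = 2.2980x - 14.1370: (x-2)^2 + (2.2980x- 14.1370+ 1)^2 = 81
Expand to Ax^2 + Bx + C = 0, where b-k = -13.137
A = 1+m^2 = 6.280804
B = 2(m(b-k) - h) = 2(2.2980*(-13.137) - 2) = -64.377652
C = h^2 + (b-k)^2 - r^2 = 4 + 172.580769 - 81 = 95.580769
disc = B^2-4AC = 4144.4821 - 2401.2963 = 1743.1858
disc > 0

2 intersection points


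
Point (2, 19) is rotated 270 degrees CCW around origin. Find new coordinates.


cos(270) = 0, sin(270) = -1
x' = 2*0 - 19*(-1) = 19
y' = 2*(-1) + 19*0 = -2

(19, -2)


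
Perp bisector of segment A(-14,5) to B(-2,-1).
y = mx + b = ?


Midpoint = (-8, 2)
Slope of AB = dy/dx = -6/12 = -0.5000
Perp slope = -dx/dy = 12/6 = 2.0000
b = My - (perp slope)*Mx = 2 + (12*(-8))/(-6) = 2 + 16.0000 = 18.0000

y = 2.0000x + 18.0000


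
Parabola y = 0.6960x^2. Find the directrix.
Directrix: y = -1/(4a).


a = 0.6960
1/(4a) = 0.3592
directrix: y = -0.3592 = -0.3592

y = -0.3592


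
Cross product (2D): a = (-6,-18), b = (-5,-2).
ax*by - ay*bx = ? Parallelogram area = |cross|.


cross = -6*(-2) + 18*(-5) = 12 - 90 = -78
Parallelogram area = |-78| = 78

cross = -78, parallelogram area = 78


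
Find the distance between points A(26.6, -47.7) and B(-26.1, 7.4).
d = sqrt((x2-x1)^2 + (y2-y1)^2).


dx = -26.1 - 26.6 = -52.7
dy = 7.4 + 47.7 = 55.1
d = sqrt(2777.29 + 3036.01) = sqrt(5813.3) = 76.2450

76.2450


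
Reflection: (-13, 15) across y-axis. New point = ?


Reflection rule for y-axis: (-x, y)
(-13, 15) -> (13, 15)

(13, 15)


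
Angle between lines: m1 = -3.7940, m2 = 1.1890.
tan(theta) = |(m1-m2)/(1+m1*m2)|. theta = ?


m1-m2 = -4.983
1+m1*m2 = -3.511066
tan(theta) = |-4.983/(-3.511066)| = 1.419227
theta = arctan(|-4.983/(-3.511066)|) = 54.8311 degrees (acute angle)

54.8311 degrees


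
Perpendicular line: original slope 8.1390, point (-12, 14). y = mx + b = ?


Perpendicular slope = -1/m1 = -1/8.1390 = -0.1229
b2 = y0 - m2*x0 = 14 - 12/8.1390 = 14 - 1.4744 = 12.5256

y = -0.1229x + 12.5256


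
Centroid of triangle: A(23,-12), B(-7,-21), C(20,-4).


Gx = (23- 7+20)/3 = 36/3 = 12.0000
Gy = (-12- 21- 4)/3 = -37/3 = -12.3333

G = (12.0000, -12.3333)


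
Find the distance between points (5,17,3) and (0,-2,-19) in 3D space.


dx=-5, dy=-19, dz=-22
d = sqrt(25+361+484) = sqrt(870) = 29.4958

29.4958


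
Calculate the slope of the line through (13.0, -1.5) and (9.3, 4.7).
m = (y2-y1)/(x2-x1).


dy = 4.7 + 1.5 = 6.2
dx = 9.3 - 13.0 = -3.7
m = 6.2/(-3.7) = -1.6757

m = -1.6757


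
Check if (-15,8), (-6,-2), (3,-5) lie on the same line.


-15*(-2+ 5) - 6*(-5-8) + 3*(8+ 2)
= -45 + 78 + 30 = 63

No, not collinear (determinant = 63)


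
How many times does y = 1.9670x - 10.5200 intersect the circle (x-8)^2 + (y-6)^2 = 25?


Substitute y = 1.9670x - 10.5200: (x-8)^2 + (1.9670x- 10.5200-6)^2 = 25
Expand to Ax^2 + Bx + C = 0, where b-k = -16.52
A = 1+m^2 = 4.869089
B = 2(m(b-k) - h) = 2(1.9670*(-16.52) - 8) = -80.98968
C = h^2 + (b-k)^2 - r^2 = 64 + 272.9104 - 25 = 311.9104
disc = B^2-4AC = 6559.3283 - 6074.8780 = 484.4503
disc > 0

2 intersection points


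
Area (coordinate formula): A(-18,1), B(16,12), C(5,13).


-18*(12-13) = 18
16*(13-1) = 192
5*(1-12) = -55
sum = 155
Area = |155|/2 = 77.5000

77.5000 sq units


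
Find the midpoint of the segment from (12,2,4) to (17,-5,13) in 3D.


Mx = (12+17)/2 = 14.5000
My = (2- 5)/2 = -1.5000
Mz = (4+13)/2 = 8.5000

M = (14.5000, -1.5000, 8.5000)


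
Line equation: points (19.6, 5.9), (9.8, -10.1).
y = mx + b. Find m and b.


m = (-16.0)/(-9.8) = 1.6327
b = y1 - m*x1 = 5.9 - (-16.0*19.6)/(-9.8) = 5.9 - 32.0000 = -26.1000

y = 1.6327x - 26.1000


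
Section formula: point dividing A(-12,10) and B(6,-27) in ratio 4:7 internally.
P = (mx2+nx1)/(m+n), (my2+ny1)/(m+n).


Px = (4*6 + 7*(-12))/11 = -60/11 = -5.4545
Py = (4*(-27) + 7*10)/11 = -38/11 = -3.4545

P = (-5.4545, -3.4545)


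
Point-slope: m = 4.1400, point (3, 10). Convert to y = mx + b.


y - 10 = 4.1400(x - 3)
y = 4.1400x + 10 - 4.1400*3
y = 4.1400x - 2.4200

y = 4.1400x - 2.4200


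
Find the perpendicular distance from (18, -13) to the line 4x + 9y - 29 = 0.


|4*18 + 9*(-13) - 29| = |-74| = 74
sqrt(16 + 81) = sqrt(97) = 9.8489
d = 74/sqrt(97) = 7.5136

7.5136


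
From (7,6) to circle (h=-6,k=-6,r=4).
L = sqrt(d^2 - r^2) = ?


d = sqrt((7+ 6)^2 + (6+ 6)^2) = sqrt(169+144) = 17.6918
L = sqrt(313.0000 - 16) = sqrt(297.0000) = 17.2337

17.2337


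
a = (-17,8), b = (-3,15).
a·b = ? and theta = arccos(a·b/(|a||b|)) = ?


a·b = -17*(-3) + 8*15 = 51 + 120 = 171
|a| = sqrt(289+64) = 18.7883
|b| = sqrt(9+225) = 15.2971
cos(theta) = 171/(sqrt(353)*sqrt(234)) = 171/sqrt(82602) = 0.594978
theta = arccos(171/sqrt(82602)) = 53.4889 degrees

a·b = 171, theta = 53.4889 deg


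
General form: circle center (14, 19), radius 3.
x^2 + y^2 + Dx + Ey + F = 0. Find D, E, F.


(x-14)^2 + (y-19)^2 = 3^2
D = -2h = -28, E = -2k = -38
F = h^2+k^2-r^2 = 196+361-9 = 548

D = -28, E = -38, F = 548


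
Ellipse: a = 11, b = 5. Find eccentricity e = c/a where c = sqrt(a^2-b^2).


c = sqrt(121-25) = sqrt(96) = 9.7980
e = c/a = sqrt(96)/11 = 0.8907

e = 0.8907


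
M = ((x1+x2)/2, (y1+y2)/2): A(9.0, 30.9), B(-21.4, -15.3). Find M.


Mx = (9.0 - 21.4)/2 = -12.4/2 = -6.2000
My = (30.9 - 15.3)/2 = 15.6/2 = 7.8000

(-6.2000, 7.8000)


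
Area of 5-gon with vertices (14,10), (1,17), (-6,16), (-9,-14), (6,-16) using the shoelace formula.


sum(xi*y_{i+1}) = 14*17 + 1*16 - 6*(-14) - 9*(-16) + 6*10 = 542
sum(yi*x_{i+1}) = 10*1 + 17*(-6) + 16*(-9) - 14*6 - 16*14 = -544
Area = |542 + 544|/2 = 1086/2 = 543.0000

543.0000 sq units


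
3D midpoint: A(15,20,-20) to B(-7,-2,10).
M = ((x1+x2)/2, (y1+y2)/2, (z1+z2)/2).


Mx = (15- 7)/2 = 4.0000
My = (20- 2)/2 = 9.0000
Mz = (-20+10)/2 = -5.0000

M = (4.0000, 9.0000, -5.0000)


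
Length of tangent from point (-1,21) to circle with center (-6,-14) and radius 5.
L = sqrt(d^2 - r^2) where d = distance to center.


d = sqrt((-1+ 6)^2 + (21+ 14)^2) = sqrt(25+1225) = 35.3553
L = sqrt(1250.0000 - 25) = sqrt(1225.0000) = 35.0000

35.0000


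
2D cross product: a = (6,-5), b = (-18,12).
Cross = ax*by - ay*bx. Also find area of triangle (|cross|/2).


cross = 6*12 + 5*(-18) = 72 - 90 = -18
Triangle area = |-18|/2 = 18/2 = 9.0000

cross = -18, triangle area = 9.0000


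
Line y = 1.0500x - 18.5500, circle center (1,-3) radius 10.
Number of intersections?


Substitute y = 1.0500x - 18.5500: (x-1)^2 + (1.0500x- 18.5500+ 3)^2 = 100
Expand to Ax^2 + Bx + C = 0, where b-k = -15.55
A = 1+m^2 = 2.1025
B = 2(m(b-k) - h) = 2(1.0500*(-15.55) - 1) = -34.655
C = h^2 + (b-k)^2 - r^2 = 1 + 241.8025 - 100 = 142.8025
disc = B^2-4AC = 1200.9690 - 1200.9690 = 0
disc = 0

1 intersection point (tangent)


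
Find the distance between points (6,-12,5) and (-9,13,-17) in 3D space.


dx=-15, dy=25, dz=-22
d = sqrt(225+625+484) = sqrt(1334) = 36.5240

36.5240


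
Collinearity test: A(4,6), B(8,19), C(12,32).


4*(19-32) + 8*(32-6) + 12*(6-19)
= -52 + 208 - 156 = 0

Yes, collinear (determinant = 0)


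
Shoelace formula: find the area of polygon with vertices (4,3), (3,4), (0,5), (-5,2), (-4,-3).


sum(xi*y_{i+1}) = 4*4 + 3*5 + 0*2 - 5*(-3) - 4*3 = 34
sum(yi*x_{i+1}) = 3*3 + 4*0 + 5*(-5) + 2*(-4) - 3*4 = -36
Area = |34 + 36|/2 = 70/2 = 35.0000

35.0000 sq units


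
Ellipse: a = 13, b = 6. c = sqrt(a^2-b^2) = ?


c^2 = 13^2 - 6^2 = 169 - 36 = 133
c = sqrt(133) = 11.5326

c = 11.5326


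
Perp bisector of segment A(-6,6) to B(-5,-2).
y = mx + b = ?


Midpoint = (-5.5, 2)
Slope of AB = dy/dx = -8/1 = -8.0000
Perp slope = -dx/dy = 1/8 = 0.1250
b = My - (perp slope)*Mx = 2 + (1*(-5.5))/(-8) = 2 + 0.6875 = 2.6875

y = 0.1250x + 2.6875


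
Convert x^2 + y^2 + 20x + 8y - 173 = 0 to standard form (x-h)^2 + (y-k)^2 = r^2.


h = -D/2 = -20/2 = -10
k = -E/2 = -8/2 = -4
r^2 = h^2 + k^2 - F = 100 + 16 + 173 = 289
r = 17

Center (-10, -4), radius = 17


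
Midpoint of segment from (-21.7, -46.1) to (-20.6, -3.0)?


Mx = (-21.7 - 20.6)/2 = -42.3/2 = -21.1500
My = (-46.1 - 3.0)/2 = -49.1/2 = -24.5500

(-21.1500, -24.5500)


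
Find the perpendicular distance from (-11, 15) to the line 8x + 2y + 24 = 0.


|8*(-11) + 2*15 + 24| = |-34| = 34
sqrt(64 + 4) = sqrt(68) = 8.2462
d = 34/sqrt(68) = 4.1231

4.1231


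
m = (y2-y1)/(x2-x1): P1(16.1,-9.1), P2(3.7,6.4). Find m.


dy = 6.4 + 9.1 = 15.5
dx = 3.7 - 16.1 = -12.4
m = 15.5/(-12.4) = -1.2500

m = -1.2500


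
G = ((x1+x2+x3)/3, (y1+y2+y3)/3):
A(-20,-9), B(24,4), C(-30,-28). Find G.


Gx = (-20+24- 30)/3 = -26/3 = -8.6667
Gy = (-9+4- 28)/3 = -33/3 = -11.0000

G = (-8.6667, -11.0000)


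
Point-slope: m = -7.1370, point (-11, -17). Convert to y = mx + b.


y + 17 = -7.1370(x + 11)
y = -7.1370x - 17 + 7.1370*(-11)
y = -7.1370x - 95.5070

y = -7.1370x - 95.5070


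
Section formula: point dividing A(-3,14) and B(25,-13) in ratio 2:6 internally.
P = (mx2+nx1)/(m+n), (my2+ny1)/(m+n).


Px = (2*25 + 6*(-3))/8 = 32/8 = 4.0000
Py = (2*(-13) + 6*14)/8 = 58/8 = 7.2500

P = (4.0000, 7.2500)


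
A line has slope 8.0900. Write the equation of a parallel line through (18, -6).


Parallel lines have equal slopes.
m2 = 8.0900
b2 = -6 - 8.0900*18 = -151.6200

y = 8.0900x - 151.6200


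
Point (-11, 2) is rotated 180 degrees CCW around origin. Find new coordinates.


cos(180) = -1, sin(180) = 0
x' = -11*(-1) - 2*0 = 11
y' = -11*0 + 2*(-1) = -2

(11, -2)


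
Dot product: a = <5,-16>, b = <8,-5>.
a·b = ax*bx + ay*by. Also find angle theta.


a·b = 5*8 - 16*(-5) = 40 + 80 = 120
|a| = sqrt(25+256) = 16.7631
|b| = sqrt(64+25) = 9.4340
cos(theta) = 120/(sqrt(281)*sqrt(89)) = 120/sqrt(25009) = 0.758810
theta = arccos(120/sqrt(25009)) = 40.6406 degrees

a·b = 120, theta = 40.6406 deg


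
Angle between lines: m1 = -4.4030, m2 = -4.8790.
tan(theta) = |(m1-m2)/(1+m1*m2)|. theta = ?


m1-m2 = 0.476
1+m1*m2 = 22.482237
tan(theta) = |0.476/22.482237| = 0.021172
theta = arctan(|0.476/22.482237|) = 1.2129 degrees (acute angle)

1.2129 degrees


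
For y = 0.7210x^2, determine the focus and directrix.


a = 0.7210
1/(4a) = 0.3467
Focus = (0, 0.3467)
Directrix: y = -0.3467

Focus = (0, 0.3467), Directrix: y = -0.3467


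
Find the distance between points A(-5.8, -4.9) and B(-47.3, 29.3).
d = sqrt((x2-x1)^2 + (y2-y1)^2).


dx = -47.3 + 5.8 = -41.5
dy = 29.3 + 4.9 = 34.2
d = sqrt(1722.25 + 1169.64) = sqrt(2891.89) = 53.7763

53.7763


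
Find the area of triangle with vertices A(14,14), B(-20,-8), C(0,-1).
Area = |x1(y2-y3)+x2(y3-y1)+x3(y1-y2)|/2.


14*(-8+ 1) = -98
-20*(-1-14) = 300
0*(14+ 8) = 0
sum = 202
Area = |202|/2 = 101.0000

101.0000 sq units


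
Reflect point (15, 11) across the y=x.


Reflection rule for y=x: (y, x)
(15, 11) -> (11, 15)

(11, 15)


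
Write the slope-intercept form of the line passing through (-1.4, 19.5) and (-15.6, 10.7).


m = (-8.8)/(-14.2) = 0.6197
b = y1 - m*x1 = 19.5 - (-8.8*(-1.4))/(-14.2) = 19.5 + 0.8676 = 20.3676

y = 0.6197x + 20.3676


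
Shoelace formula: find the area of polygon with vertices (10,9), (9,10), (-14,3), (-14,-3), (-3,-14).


sum(xi*y_{i+1}) = 10*10 + 9*3 - 14*(-3) - 14*(-14) - 3*9 = 338
sum(yi*x_{i+1}) = 9*9 + 10*(-14) + 3*(-14) - 3*(-3) - 14*10 = -232
Area = |338 + 232|/2 = 570/2 = 285.0000

285.0000 sq units


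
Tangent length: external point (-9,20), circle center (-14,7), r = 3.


d = sqrt((-9+ 14)^2 + (20-7)^2) = sqrt(25+169) = 13.9284
L = sqrt(194.0000 - 9) = sqrt(185.0000) = 13.6015

13.6015


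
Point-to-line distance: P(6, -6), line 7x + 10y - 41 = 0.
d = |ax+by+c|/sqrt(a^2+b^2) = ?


|7*6 + 10*(-6) - 41| = |-59| = 59
sqrt(49 + 100) = sqrt(149) = 12.2066
d = 59/sqrt(149) = 4.8335

4.8335


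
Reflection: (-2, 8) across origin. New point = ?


Reflection rule for origin: (-x, -y)
(-2, 8) -> (2, -8)

(2, -8)


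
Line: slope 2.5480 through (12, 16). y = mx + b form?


y - 16 = 2.5480(x - 12)
y = 2.5480x + 16 - 2.5480*12
y = 2.5480x - 14.5760

y = 2.5480x - 14.5760


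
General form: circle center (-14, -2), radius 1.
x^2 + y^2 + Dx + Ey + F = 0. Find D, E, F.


(x+ 14)^2 + (y+ 2)^2 = 1^2
D = -2h = 28, E = -2k = 4
F = h^2+k^2-r^2 = 196+4-1 = 199

D = 28, E = 4, F = 199


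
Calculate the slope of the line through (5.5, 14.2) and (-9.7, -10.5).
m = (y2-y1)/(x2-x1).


dy = -10.5 - 14.2 = -24.7
dx = -9.7 - 5.5 = -15.2
m = -24.7/(-15.2) = 1.6250

m = 1.6250


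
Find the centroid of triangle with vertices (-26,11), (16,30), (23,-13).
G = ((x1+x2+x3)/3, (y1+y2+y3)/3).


Gx = (-26+16+23)/3 = 13/3 = 4.3333
Gy = (11+30- 13)/3 = 28/3 = 9.3333

G = (4.3333, 9.3333)


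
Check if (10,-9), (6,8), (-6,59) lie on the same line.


10*(8-59) + 6*(59+ 9) - 6*(-9-8)
= -510 + 408 + 102 = 0

Yes, collinear (determinant = 0)


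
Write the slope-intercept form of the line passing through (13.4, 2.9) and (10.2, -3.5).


m = (-6.4)/(-3.2) = 2.0000
b = y1 - m*x1 = 2.9 - (-6.4*13.4)/(-3.2) = 2.9 - 26.8000 = -23.9000

y = 2.0000x - 23.9000


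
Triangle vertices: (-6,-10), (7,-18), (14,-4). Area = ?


-6*(-18+ 4) = 84
7*(-4+ 10) = 42
14*(-10+ 18) = 112
sum = 238
Area = |238|/2 = 119.0000

119.0000 sq units


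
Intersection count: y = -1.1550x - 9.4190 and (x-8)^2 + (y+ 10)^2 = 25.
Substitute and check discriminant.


Substitute y = -1.1550x - 9.4190: (x-8)^2 + (-1.1550x- 9.4190+ 10)^2 = 25
Expand to Ax^2 + Bx + C = 0, where b-k = 0.581
A = 1+m^2 = 2.334025
B = 2(m(b-k) - h) = 2(-1.1550*0.581 - 8) = -17.34211
C = h^2 + (b-k)^2 - r^2 = 64 + 0.337561 - 25 = 39.337561
disc = B^2-4AC = 300.7488 - 367.2594 = -66.5106
disc < 0

0 intersection points


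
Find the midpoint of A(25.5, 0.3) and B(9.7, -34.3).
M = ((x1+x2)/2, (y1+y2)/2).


Mx = (25.5 + 9.7)/2 = 35.2/2 = 17.6000
My = (0.3 - 34.3)/2 = -34.0/2 = -17.0000

(17.6000, -17.0000)


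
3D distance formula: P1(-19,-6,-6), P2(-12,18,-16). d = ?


dx=7, dy=24, dz=-10
d = sqrt(49+576+100) = sqrt(725) = 26.9258

26.9258


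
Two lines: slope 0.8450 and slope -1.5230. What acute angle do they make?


m1-m2 = 2.368
1+m1*m2 = -0.286935
tan(theta) = |2.368/(-0.286935)| = 8.252740
theta = arctan(|2.368/(-0.286935)|) = 83.0910 degrees (acute angle)

83.0910 degrees


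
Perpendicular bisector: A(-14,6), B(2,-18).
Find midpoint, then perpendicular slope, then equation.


Midpoint = (-6, -6)
Slope of AB = dy/dx = -24/16 = -1.5000
Perp slope = -dx/dy = 16/24 = 0.6667
b = My - (perp slope)*Mx = -6 + (16*(-6))/(-24) = -6 + 4.0000 = -2.0000

y = 0.6667x - 2.0000


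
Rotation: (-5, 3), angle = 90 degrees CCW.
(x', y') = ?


cos(90) = 0, sin(90) = 1
x' = -5*0 - 3*1 = -3
y' = -5*1 + 3*0 = -5

(-3, -5)


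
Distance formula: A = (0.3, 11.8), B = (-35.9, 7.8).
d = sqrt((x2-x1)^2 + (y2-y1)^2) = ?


dx = -35.9 - 0.3 = -36.2
dy = 7.8 - 11.8 = -4
d = sqrt(1310.44 + 16) = sqrt(1326.44) = 36.4203

36.4203


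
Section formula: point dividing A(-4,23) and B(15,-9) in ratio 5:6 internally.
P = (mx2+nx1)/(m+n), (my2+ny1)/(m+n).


Px = (5*15 + 6*(-4))/11 = 51/11 = 4.6364
Py = (5*(-9) + 6*23)/11 = 93/11 = 8.4545

P = (4.6364, 8.4545)


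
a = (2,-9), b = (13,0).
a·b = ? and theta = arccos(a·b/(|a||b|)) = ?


a·b = 2*13 - 9*0 = 26 + 0 = 26
|a| = sqrt(4+81) = 9.2195
|b| = sqrt(169+0) = 13.0000
cos(theta) = 26/(sqrt(85)*sqrt(169)) = 26/sqrt(14365) = 0.216930
theta = arccos(26/sqrt(14365)) = 77.4712 degrees

a·b = 26, theta = 77.4712 deg


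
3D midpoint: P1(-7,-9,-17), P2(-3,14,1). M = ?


Mx = (-7- 3)/2 = -5.0000
My = (-9+14)/2 = 2.5000
Mz = (-17+1)/2 = -8.0000

M = (-5.0000, 2.5000, -8.0000)


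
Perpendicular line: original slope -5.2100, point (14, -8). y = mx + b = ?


Perpendicular slope = -1/m1 = -1/(-5.2100) = 0.1919
b2 = y0 - m2*x0 = -8 + 14/(-5.2100) = -8 - 2.6871 = -10.6871

y = 0.1919x - 10.6871


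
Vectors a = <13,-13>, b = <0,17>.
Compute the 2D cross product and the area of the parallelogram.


cross = 13*17 + 13*0 = 221 - 0 = 221
Parallelogram area = |221| = 221

cross = 221, parallelogram area = 221


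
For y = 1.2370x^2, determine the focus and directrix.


a = 1.2370
1/(4a) = 0.2021
Focus = (0, 0.2021)
Directrix: y = -0.2021

Focus = (0, 0.2021), Directrix: y = -0.2021


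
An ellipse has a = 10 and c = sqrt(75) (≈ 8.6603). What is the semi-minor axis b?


b^2 = 10^2 - (sqrt(75))^2 = 100 - 75 = 25
b = sqrt(25) = 5

b = 5


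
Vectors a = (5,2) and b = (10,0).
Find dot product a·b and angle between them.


a·b = 5*10 + 2*0 = 50 + 0 = 50
|a| = sqrt(25+4) = 5.3852
|b| = sqrt(100+0) = 10.0000
cos(theta) = 50/(sqrt(29)*sqrt(100)) = 50/sqrt(2900) = 0.928477
theta = arccos(50/sqrt(2900)) = 21.8014 degrees

a·b = 50, theta = 21.8014 deg


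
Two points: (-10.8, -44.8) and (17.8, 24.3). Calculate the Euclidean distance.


dx = 17.8 + 10.8 = 28.6
dy = 24.3 + 44.8 = 69.1
d = sqrt(817.96 + 4774.81) = sqrt(5592.77) = 74.7848

74.7848


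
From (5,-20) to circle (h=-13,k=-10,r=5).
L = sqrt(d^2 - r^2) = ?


d = sqrt((5+ 13)^2 + (-20+ 10)^2) = sqrt(324+100) = 20.5913
L = sqrt(424.0000 - 25) = sqrt(399.0000) = 19.9750

19.9750


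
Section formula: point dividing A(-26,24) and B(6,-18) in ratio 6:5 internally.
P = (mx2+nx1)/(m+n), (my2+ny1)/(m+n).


Px = (6*6 + 5*(-26))/11 = -94/11 = -8.5455
Py = (6*(-18) + 5*24)/11 = 12/11 = 1.0909

P = (-8.5455, 1.0909)


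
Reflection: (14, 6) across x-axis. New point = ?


Reflection rule for x-axis: (x, -y)
(14, 6) -> (14, -6)

(14, -6)


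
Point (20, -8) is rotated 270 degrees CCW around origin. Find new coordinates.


cos(270) = 0, sin(270) = -1
x' = 20*0 + 8*(-1) = -8
y' = 20*(-1) - 8*0 = -20

(-8, -20)


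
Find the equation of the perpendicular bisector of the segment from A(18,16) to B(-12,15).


Midpoint = (3, 15.5)
Slope of AB = dy/dx = -1/(-30) = 0.0333
Perp slope = -dx/dy = -30/1 = -30.0000
b = My - (perp slope)*Mx = 15.5 + (-30*3)/(-1) = 15.5 + 90.0000 = 105.5000

y = -30.0000x + 105.5000


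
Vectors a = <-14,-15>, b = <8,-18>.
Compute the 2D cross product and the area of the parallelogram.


cross = -14*(-18) + 15*8 = 252 + 120 = 372
Parallelogram area = |372| = 372

cross = 372, parallelogram area = 372


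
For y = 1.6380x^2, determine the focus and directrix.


a = 1.6380
1/(4a) = 0.1526
Focus = (0, 0.1526)
Directrix: y = -0.1526

Focus = (0, 0.1526), Directrix: y = -0.1526


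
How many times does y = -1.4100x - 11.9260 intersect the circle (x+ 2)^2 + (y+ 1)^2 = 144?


Substitute y = -1.4100x - 11.9260: (x+ 2)^2 + (-1.4100x- 11.9260+ 1)^2 = 144
Expand to Ax^2 + Bx + C = 0, where b-k = -10.926
A = 1+m^2 = 2.9881
B = 2(m(b-k) - h) = 2(-1.4100*(-10.926) + 2) = 34.81132
C = h^2 + (b-k)^2 - r^2 = 4 + 119.377476 - 144 = -20.622524
disc = B^2-4AC = 1211.8280 + 246.4887 = 1458.3167
disc > 0

2 intersection points


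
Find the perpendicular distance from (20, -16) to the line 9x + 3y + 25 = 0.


|9*20 + 3*(-16) + 25| = |157| = 157
sqrt(81 + 9) = sqrt(90) = 9.4868
d = 157/sqrt(90) = 16.5493

16.5493


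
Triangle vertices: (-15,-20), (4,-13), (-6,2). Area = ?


-15*(-13-2) = 225
4*(2+ 20) = 88
-6*(-20+ 13) = 42
sum = 355
Area = |355|/2 = 177.5000

177.5000 sq units


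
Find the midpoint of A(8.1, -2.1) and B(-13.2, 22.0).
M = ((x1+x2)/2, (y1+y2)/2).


Mx = (8.1 - 13.2)/2 = -5.1/2 = -2.5500
My = (-2.1 + 22.0)/2 = 19.9/2 = 9.9500

(-2.5500, 9.9500)


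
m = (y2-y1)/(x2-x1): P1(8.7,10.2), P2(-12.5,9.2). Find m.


dy = 9.2 - 10.2 = -1.0
dx = -12.5 - 8.7 = -21.2
m = -1.0/(-21.2) = 0.0472

m = 0.0472


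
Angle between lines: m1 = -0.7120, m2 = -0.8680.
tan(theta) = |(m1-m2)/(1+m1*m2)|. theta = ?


m1-m2 = 0.156
1+m1*m2 = 1.618016
tan(theta) = |0.156/1.618016| = 0.096414
theta = arctan(|0.156/1.618016|) = 5.5071 degrees (acute angle)

5.5071 degrees


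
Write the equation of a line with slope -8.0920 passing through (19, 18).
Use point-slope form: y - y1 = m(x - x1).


y - 18 = -8.0920(x - 19)
y = -8.0920x + 18 + 8.0920*19
y = -8.0920x + 171.7480

y = -8.0920x + 171.7480


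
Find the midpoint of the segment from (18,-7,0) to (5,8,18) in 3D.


Mx = (18+5)/2 = 11.5000
My = (-7+8)/2 = 0.5000
Mz = (0+18)/2 = 9.0000

M = (11.5000, 0.5000, 9.0000)


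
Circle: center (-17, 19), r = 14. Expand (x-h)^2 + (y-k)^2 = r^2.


(x+ 17)^2 + (y-19)^2 = 14^2
D = -2h = 34, E = -2k = -38
F = h^2+k^2-r^2 = 289+361-196 = 454

x^2 + y^2 + 34x - 38y + 454 = 0


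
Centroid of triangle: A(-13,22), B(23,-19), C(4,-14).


Gx = (-13+23+4)/3 = 14/3 = 4.6667
Gy = (22- 19- 14)/3 = -11/3 = -3.6667

G = (4.6667, -3.6667)


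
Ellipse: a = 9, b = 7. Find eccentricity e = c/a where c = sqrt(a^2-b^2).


c = sqrt(81-49) = sqrt(32) = 5.6569
e = c/a = sqrt(32)/9 = 0.6285

e = 0.6285


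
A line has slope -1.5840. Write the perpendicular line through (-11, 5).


Perpendicular slope = -1/m1 = -1/(-1.5840) = 0.6313
b2 = y0 - m2*x0 = 5 - 11/(-1.5840) = 5 + 6.9444 = 11.9444

y = 0.6313x + 11.9444


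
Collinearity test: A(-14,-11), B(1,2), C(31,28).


-14*(2-28) + 1*(28+ 11) + 31*(-11-2)
= 364 + 39 - 403 = 0

Yes, collinear (determinant = 0)


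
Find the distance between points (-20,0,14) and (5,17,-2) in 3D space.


dx=25, dy=17, dz=-16
d = sqrt(625+289+256) = sqrt(1170) = 34.2053

34.2053


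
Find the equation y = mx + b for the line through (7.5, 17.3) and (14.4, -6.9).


m = (-24.2)/(6.9) = -3.5072
b = y1 - m*x1 = 17.3 - (-24.2*7.5)/(6.9) = 17.3 + 26.3043 = 43.6043

y = -3.5072x + 43.6043


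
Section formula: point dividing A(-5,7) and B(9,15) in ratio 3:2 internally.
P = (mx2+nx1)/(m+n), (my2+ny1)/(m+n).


Px = (3*9 + 2*(-5))/5 = 17/5 = 3.4000
Py = (3*15 + 2*7)/5 = 59/5 = 11.8000

P = (3.4000, 11.8000)


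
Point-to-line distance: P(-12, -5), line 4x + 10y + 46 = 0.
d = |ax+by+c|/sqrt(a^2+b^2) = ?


|4*(-12) + 10*(-5) + 46| = |-52| = 52
sqrt(16 + 100) = sqrt(116) = 10.7703
d = 52/sqrt(116) = 4.8281

4.8281


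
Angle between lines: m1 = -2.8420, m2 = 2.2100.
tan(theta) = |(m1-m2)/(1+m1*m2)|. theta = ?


m1-m2 = -5.052
1+m1*m2 = -5.28082
tan(theta) = |-5.052/(-5.28082)| = 0.956670
theta = arctan(|-5.052/(-5.28082)|) = 43.7314 degrees (acute angle)

43.7314 degrees


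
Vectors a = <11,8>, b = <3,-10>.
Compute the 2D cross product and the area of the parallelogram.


cross = 11*(-10) - 8*3 = -110 - 24 = -134
Parallelogram area = |-134| = 134

cross = -134, parallelogram area = 134


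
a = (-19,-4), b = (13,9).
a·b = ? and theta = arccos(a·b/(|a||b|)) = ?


a·b = -19*13 - 4*9 = -247 - 36 = -283
|a| = sqrt(361+16) = 19.4165
|b| = sqrt(169+81) = 15.8114
cos(theta) = -283/(sqrt(377)*sqrt(250)) = -283/sqrt(94250) = -0.921819
theta = arccos(-283/sqrt(94250)) = 157.1935 degrees

a·b = -283, theta = 157.1935 deg


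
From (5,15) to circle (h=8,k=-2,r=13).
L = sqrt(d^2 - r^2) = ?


d = sqrt((5-8)^2 + (15+ 2)^2) = sqrt(9+289) = 17.2627
L = sqrt(298.0000 - 169) = sqrt(129.0000) = 11.3578

11.3578


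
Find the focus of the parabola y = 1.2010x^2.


a = 1.2010
4a = 4.8040
focus = (0, 1/4.8040) = (0, 0.2082)

Focus = (0, 0.2082)


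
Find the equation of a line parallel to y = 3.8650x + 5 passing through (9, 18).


Parallel lines have equal slopes.
m2 = 3.8650
b2 = 18 - 3.8650*9 = -16.7850

y = 3.8650x - 16.7850


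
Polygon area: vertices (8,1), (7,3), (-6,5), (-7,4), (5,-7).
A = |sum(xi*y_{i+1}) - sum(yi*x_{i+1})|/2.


sum(xi*y_{i+1}) = 8*3 + 7*5 - 6*4 - 7*(-7) + 5*1 = 89
sum(yi*x_{i+1}) = 1*7 + 3*(-6) + 5*(-7) + 4*5 - 7*8 = -82
Area = |89 + 82|/2 = 171/2 = 85.5000

85.5000 sq units


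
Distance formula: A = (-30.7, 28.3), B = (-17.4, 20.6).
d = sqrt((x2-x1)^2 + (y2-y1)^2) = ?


dx = -17.4 + 30.7 = 13.3
dy = 20.6 - 28.3 = -7.7
d = sqrt(176.89 + 59.29) = sqrt(236.18) = 15.3681

15.3681


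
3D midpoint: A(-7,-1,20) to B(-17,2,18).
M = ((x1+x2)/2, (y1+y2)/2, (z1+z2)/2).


Mx = (-7- 17)/2 = -12.0000
My = (-1+2)/2 = 0.5000
Mz = (20+18)/2 = 19.0000

M = (-12.0000, 0.5000, 19.0000)


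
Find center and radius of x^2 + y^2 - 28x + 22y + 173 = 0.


h = -D/2 = 28/2 = 14
k = -E/2 = -22/2 = -11
r^2 = h^2 + k^2 - F = 196 + 121 - 173 = 144
r = 12

Center (14, -11), radius = 12


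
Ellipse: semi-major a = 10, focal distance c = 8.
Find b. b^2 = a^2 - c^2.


b^2 = 10^2 - (8)^2 = 100 - 64 = 36
b = sqrt(36) = 6

b = 6


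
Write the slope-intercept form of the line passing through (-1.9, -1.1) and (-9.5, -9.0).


m = (-7.9)/(-7.6) = 1.0395
b = y1 - m*x1 = -1.1 - (-7.9*(-1.9))/(-7.6) = -1.1 + 1.9750 = 0.8750

y = 1.0395x + 0.8750


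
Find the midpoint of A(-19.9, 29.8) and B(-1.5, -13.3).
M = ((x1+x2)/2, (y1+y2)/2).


Mx = (-19.9 - 1.5)/2 = -21.4/2 = -10.7000
My = (29.8 - 13.3)/2 = 16.5/2 = 8.2500

(-10.7000, 8.2500)


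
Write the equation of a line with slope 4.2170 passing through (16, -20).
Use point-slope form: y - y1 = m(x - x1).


y + 20 = 4.2170(x - 16)
y = 4.2170x - 20 - 4.2170*16
y = 4.2170x - 87.4720

y = 4.2170x - 87.4720


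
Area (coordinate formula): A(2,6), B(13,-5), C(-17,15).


2*(-5-15) = -40
13*(15-6) = 117
-17*(6+ 5) = -187
sum = -110
Area = |-110|/2 = 55.0000

55.0000 sq units


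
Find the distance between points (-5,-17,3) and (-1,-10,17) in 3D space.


dx=4, dy=7, dz=14
d = sqrt(16+49+196) = sqrt(261) = 16.1555

16.1555


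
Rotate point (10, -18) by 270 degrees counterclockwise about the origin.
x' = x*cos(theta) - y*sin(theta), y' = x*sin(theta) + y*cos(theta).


cos(270) = 0, sin(270) = -1
x' = 10*0 + 18*(-1) = -18
y' = 10*(-1) - 18*0 = -10

(-18, -10)


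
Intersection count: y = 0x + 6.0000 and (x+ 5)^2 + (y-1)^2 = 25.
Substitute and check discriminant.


Substitute y = 0x + 6.0000: (x+ 5)^2 + (0x+6.0000-1)^2 = 25
Expand to Ax^2 + Bx + C = 0, where b-k = 5
A = 1+m^2 = 1
B = 2(m(b-k) - h) = 2(0*5 + 5) = 10
C = h^2 + (b-k)^2 - r^2 = 25 + 25 - 25 = 25
disc = B^2-4AC = 100.0000 - 100.0000 = 0
disc = 0

1 intersection point (tangent)


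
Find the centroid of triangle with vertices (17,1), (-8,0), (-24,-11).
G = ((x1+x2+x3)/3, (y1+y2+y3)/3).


Gx = (17- 8- 24)/3 = -15/3 = -5.0000
Gy = (1+0- 11)/3 = -10/3 = -3.3333

G = (-5.0000, -3.3333)


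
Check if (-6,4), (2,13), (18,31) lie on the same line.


-6*(13-31) + 2*(31-4) + 18*(4-13)
= 108 + 54 - 162 = 0

Yes, collinear (determinant = 0)


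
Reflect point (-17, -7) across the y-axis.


Reflection rule for y-axis: (-x, y)
(-17, -7) -> (17, -7)

(17, -7)


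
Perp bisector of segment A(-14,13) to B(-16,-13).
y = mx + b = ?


Midpoint = (-15, 0)
Slope of AB = dy/dx = -26/(-2) = 13.0000
Perp slope = -dx/dy = -2/26 = -0.0769
b = My - (perp slope)*Mx = 0 + (-2*(-15))/(-26) = 0 - 1.1538 = -1.1538

y = -0.0769x - 1.1538


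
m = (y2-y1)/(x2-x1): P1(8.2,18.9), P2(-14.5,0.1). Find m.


dy = 0.1 - 18.9 = -18.8
dx = -14.5 - 8.2 = -22.7
m = -18.8/(-22.7) = 0.8282

m = 0.8282


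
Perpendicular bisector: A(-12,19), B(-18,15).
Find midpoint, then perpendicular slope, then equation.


Midpoint = (-15, 17)
Slope of AB = dy/dx = -4/(-6) = 0.6667
Perp slope = -dx/dy = -6/4 = -1.5000
b = My - (perp slope)*Mx = 17 + (-6*(-15))/(-4) = 17 - 22.5000 = -5.5000

y = -1.5000x - 5.5000


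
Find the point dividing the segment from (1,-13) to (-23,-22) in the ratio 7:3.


Px = (7*(-23) + 3*1)/10 = -158/10 = -15.8000
Py = (7*(-22) + 3*(-13))/10 = -193/10 = -19.3000

P = (-15.8000, -19.3000)


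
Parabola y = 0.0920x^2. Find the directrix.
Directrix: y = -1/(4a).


a = 0.0920
1/(4a) = 2.7174
directrix: y = -2.7174 = -2.7174

y = -2.7174


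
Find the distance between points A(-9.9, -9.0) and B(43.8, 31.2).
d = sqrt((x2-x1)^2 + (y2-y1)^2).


dx = 43.8 + 9.9 = 53.7
dy = 31.2 + 9.0 = 40.2
d = sqrt(2883.69 + 1616.04) = sqrt(4499.73) = 67.0800

67.0800


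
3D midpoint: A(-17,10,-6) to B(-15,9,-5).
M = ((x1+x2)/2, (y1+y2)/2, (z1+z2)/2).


Mx = (-17- 15)/2 = -16.0000
My = (10+9)/2 = 9.5000
Mz = (-6- 5)/2 = -5.5000

M = (-16.0000, 9.5000, -5.5000)


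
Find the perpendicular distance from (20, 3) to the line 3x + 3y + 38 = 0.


|3*20 + 3*3 + 38| = |107| = 107
sqrt(9 + 9) = sqrt(18) = 4.2426
d = 107/sqrt(18) = 25.2201

25.2201


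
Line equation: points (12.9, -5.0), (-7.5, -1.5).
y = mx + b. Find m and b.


m = (3.5)/(-20.4) = -0.1716
b = y1 - m*x1 = -5.0 - (3.5*12.9)/(-20.4) = -5.0 + 2.2132 = -2.7868

y = -0.1716x - 2.7868


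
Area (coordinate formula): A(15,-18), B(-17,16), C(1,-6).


15*(16+ 6) = 330
-17*(-6+ 18) = -204
1*(-18-16) = -34
sum = 92
Area = |92|/2 = 46.0000

46.0000 sq units


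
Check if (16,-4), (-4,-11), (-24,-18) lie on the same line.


16*(-11+ 18) - 4*(-18+ 4) - 24*(-4+ 11)
= 112 + 56 - 168 = 0

Yes, collinear (determinant = 0)


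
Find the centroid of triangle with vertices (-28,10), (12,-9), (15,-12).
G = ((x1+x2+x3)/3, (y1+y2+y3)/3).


Gx = (-28+12+15)/3 = -1/3 = -0.3333
Gy = (10- 9- 12)/3 = -11/3 = -3.6667

G = (-0.3333, -3.6667)


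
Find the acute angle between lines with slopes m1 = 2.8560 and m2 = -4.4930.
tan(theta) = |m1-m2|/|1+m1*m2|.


m1-m2 = 7.349
1+m1*m2 = -11.832008
tan(theta) = |7.349/(-11.832008)| = 0.621112
theta = arctan(|7.349/(-11.832008)|) = 31.8449 degrees (acute angle)

31.8449 degrees


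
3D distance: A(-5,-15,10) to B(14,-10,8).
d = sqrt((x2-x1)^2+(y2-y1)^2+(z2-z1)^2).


dx=19, dy=5, dz=-2
d = sqrt(361+25+4) = sqrt(390) = 19.7484

19.7484


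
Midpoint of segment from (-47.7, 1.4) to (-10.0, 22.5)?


Mx = (-47.7 - 10.0)/2 = -57.7/2 = -28.8500
My = (1.4 + 22.5)/2 = 23.9/2 = 11.9500

(-28.8500, 11.9500)


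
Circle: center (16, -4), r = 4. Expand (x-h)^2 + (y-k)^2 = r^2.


(x-16)^2 + (y+ 4)^2 = 4^2
D = -2h = -32, E = -2k = 8
F = h^2+k^2-r^2 = 256+16-16 = 256

x^2 + y^2 - 32x + 8y + 256 = 0


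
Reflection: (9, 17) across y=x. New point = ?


Reflection rule for y=x: (y, x)
(9, 17) -> (17, 9)

(17, 9)


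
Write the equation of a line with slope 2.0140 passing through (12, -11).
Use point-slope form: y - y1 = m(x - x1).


y + 11 = 2.0140(x - 12)
y = 2.0140x - 11 - 2.0140*12
y = 2.0140x - 35.1680

y = 2.0140x - 35.1680


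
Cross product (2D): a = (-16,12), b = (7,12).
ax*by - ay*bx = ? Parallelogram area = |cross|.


cross = -16*12 - 12*7 = -192 - 84 = -276
Parallelogram area = |-276| = 276

cross = -276, parallelogram area = 276


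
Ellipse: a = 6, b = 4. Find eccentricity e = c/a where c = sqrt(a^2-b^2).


c = sqrt(36-16) = sqrt(20) = 4.4721
e = c/a = sqrt(20)/6 = 0.7454

e = 0.7454


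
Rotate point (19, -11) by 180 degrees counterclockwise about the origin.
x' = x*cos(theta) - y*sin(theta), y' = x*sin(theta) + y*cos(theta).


cos(180) = -1, sin(180) = 0
x' = 19*(-1) + 11*0 = -19
y' = 19*0 - 11*(-1) = 11

(-19, 11)


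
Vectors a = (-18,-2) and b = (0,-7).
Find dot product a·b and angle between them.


a·b = -18*0 - 2*(-7) = 0 + 14 = 14
|a| = sqrt(324+4) = 18.1108
|b| = sqrt(0+49) = 7.0000
cos(theta) = 14/(sqrt(328)*sqrt(49)) = 14/sqrt(16072) = 0.110432
theta = arccos(14/sqrt(16072)) = 83.6598 degrees

a·b = 14, theta = 83.6598 deg


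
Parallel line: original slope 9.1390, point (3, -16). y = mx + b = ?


Parallel lines have equal slopes.
m2 = 9.1390
b2 = -16 - 9.1390*3 = -43.4170

y = 9.1390x - 43.4170


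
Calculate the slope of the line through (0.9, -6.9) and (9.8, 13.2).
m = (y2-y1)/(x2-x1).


dy = 13.2 + 6.9 = 20.1
dx = 9.8 - 0.9 = 8.9
m = 20.1/8.9 = 2.2584

m = 2.2584


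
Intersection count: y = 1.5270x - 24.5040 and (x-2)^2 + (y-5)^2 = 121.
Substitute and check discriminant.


Substitute y = 1.5270x - 24.5040: (x-2)^2 + (1.5270x- 24.5040-5)^2 = 121
Expand to Ax^2 + Bx + C = 0, where b-k = -29.504
A = 1+m^2 = 3.331729
B = 2(m(b-k) - h) = 2(1.5270*(-29.504) - 2) = -94.105216
C = h^2 + (b-k)^2 - r^2 = 4 + 870.486016 - 121 = 753.486016
disc = B^2-4AC = 8855.7917 - 10041.6448 = -1185.8531
disc < 0

0 intersection points


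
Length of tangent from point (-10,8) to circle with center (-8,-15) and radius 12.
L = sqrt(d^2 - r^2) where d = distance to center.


d = sqrt((-10+ 8)^2 + (8+ 15)^2) = sqrt(4+529) = 23.0868
L = sqrt(533.0000 - 144) = sqrt(389.0000) = 19.7231

19.7231


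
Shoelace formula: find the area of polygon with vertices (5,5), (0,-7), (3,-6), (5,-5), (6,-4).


sum(xi*y_{i+1}) = 5*(-7) + 0*(-6) + 3*(-5) + 5*(-4) + 6*5 = -40
sum(yi*x_{i+1}) = 5*0 - 7*3 - 6*5 - 5*6 - 4*5 = -101
Area = |-40 + 101|/2 = 61/2 = 30.5000

30.5000 sq units


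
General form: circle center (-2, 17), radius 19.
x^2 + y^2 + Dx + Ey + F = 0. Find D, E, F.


(x+ 2)^2 + (y-17)^2 = 19^2
D = -2h = 4, E = -2k = -34
F = h^2+k^2-r^2 = 4+289-361 = -68

D = 4, E = -34, F = -68


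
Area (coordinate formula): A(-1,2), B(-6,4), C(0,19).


-1*(4-19) = 15
-6*(19-2) = -102
0*(2-4) = 0
sum = -87
Area = |-87|/2 = 43.5000

43.5000 sq units


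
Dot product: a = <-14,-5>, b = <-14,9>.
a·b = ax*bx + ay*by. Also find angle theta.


a·b = -14*(-14) - 5*9 = 196 - 45 = 151
|a| = sqrt(196+25) = 14.8661
|b| = sqrt(196+81) = 16.6433
cos(theta) = 151/(sqrt(221)*sqrt(277)) = 151/sqrt(61217) = 0.610297
theta = arccos(151/sqrt(61217)) = 52.3891 degrees

a·b = 151, theta = 52.3891 deg


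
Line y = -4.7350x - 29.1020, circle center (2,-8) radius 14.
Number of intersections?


Substitute y = -4.7350x - 29.1020: (x-2)^2 + (-4.7350x- 29.1020+ 8)^2 = 196
Expand to Ax^2 + Bx + C = 0, where b-k = -21.102
A = 1+m^2 = 23.420225
B = 2(m(b-k) - h) = 2(-4.7350*(-21.102) - 2) = 195.83594
C = h^2 + (b-k)^2 - r^2 = 4 + 445.294404 - 196 = 253.294404
disc = B^2-4AC = 38351.7154 - 23728.8477 = 14622.8677
disc > 0

2 intersection points


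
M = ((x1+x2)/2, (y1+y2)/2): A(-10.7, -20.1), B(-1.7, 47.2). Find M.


Mx = (-10.7 - 1.7)/2 = -12.4/2 = -6.2000
My = (-20.1 + 47.2)/2 = 27.1/2 = 13.5500

(-6.2000, 13.5500)


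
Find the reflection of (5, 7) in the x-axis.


Reflection rule for x-axis: (x, -y)
(5, 7) -> (5, -7)

(5, -7)


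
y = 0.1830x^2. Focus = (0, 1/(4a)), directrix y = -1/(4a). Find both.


a = 0.1830
1/(4a) = 1.3661
Focus = (0, 1.3661)
Directrix: y = -1.3661

Focus = (0, 1.3661), Directrix: y = -1.3661


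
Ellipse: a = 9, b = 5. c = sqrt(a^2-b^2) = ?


c^2 = 9^2 - 5^2 = 81 - 25 = 56
c = sqrt(56) = 7.4833

c = 7.4833


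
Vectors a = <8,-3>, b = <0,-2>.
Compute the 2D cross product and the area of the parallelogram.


cross = 8*(-2) + 3*0 = -16 - 0 = -16
Parallelogram area = |-16| = 16

cross = -16, parallelogram area = 16


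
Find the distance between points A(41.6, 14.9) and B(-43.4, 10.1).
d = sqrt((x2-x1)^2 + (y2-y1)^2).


dx = -43.4 - 41.6 = -85.0
dy = 10.1 - 14.9 = -4.8
d = sqrt(7225.0 + 23.04) = sqrt(7248.04) = 85.1354

85.1354


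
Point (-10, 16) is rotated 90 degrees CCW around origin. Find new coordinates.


cos(90) = 0, sin(90) = 1
x' = -10*0 - 16*1 = -16
y' = -10*1 + 16*0 = -10

(-16, -10)


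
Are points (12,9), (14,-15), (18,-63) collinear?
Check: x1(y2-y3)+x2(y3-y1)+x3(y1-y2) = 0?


12*(-15+ 63) + 14*(-63-9) + 18*(9+ 15)
= 576 - 1008 + 432 = 0

Yes, collinear (determinant = 0)


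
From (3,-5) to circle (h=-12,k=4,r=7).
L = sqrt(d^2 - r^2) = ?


d = sqrt((3+ 12)^2 + (-5-4)^2) = sqrt(225+81) = 17.4929
L = sqrt(306.0000 - 49) = sqrt(257.0000) = 16.0312

16.0312


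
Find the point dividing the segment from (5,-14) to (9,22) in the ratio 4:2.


Px = (4*9 + 2*5)/6 = 46/6 = 7.6667
Py = (4*22 + 2*(-14))/6 = 60/6 = 10.0000

P = (7.6667, 10.0000)


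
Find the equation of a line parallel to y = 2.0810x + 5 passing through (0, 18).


Parallel lines have equal slopes.
m2 = 2.0810
b2 = 18 - 2.0810*0 = 18.0000

y = 2.0810x + 18.0000


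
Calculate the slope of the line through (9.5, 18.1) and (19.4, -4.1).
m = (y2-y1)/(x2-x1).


dy = -4.1 - 18.1 = -22.2
dx = 19.4 - 9.5 = 9.9
m = -22.2/9.9 = -2.2424

m = -2.2424


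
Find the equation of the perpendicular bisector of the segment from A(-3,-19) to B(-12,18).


Midpoint = (-7.5, -0.5)
Slope of AB = dy/dx = 37/(-9) = -4.1111
Perp slope = -dx/dy = 9/37 = 0.2432
b = My - (perp slope)*Mx = -0.5 + (-9*(-7.5))/37 = -0.5 + 1.8243 = 1.3243

y = 0.2432x + 1.3243


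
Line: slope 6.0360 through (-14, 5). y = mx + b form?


y - 5 = 6.0360(x + 14)
y = 6.0360x + 5 - 6.0360*(-14)
y = 6.0360x + 89.5040

y = 6.0360x + 89.5040


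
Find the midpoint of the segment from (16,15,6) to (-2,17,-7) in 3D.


Mx = (16- 2)/2 = 7.0000
My = (15+17)/2 = 16.0000
Mz = (6- 7)/2 = -0.5000

M = (7.0000, 16.0000, -0.5000)


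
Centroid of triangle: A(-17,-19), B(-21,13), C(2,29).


Gx = (-17- 21+2)/3 = -36/3 = -12.0000
Gy = (-19+13+29)/3 = 23/3 = 7.6667

G = (-12.0000, 7.6667)


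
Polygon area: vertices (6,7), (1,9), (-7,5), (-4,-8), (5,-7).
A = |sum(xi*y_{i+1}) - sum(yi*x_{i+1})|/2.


sum(xi*y_{i+1}) = 6*9 + 1*5 - 7*(-8) - 4*(-7) + 5*7 = 178
sum(yi*x_{i+1}) = 7*1 + 9*(-7) + 5*(-4) - 8*5 - 7*6 = -158
Area = |178 + 158|/2 = 336/2 = 168.0000

168.0000 sq units
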